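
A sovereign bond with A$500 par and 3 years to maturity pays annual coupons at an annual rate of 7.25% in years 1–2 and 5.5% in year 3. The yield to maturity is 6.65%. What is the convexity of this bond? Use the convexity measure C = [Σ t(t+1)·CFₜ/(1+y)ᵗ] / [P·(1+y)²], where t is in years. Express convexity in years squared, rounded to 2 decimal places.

With y = 0.0665:
  t   CF        PV=CF/(1+0.0665)^t    t·PV        t(t+1)·PV
  1        36.25        33.9897        33.9897          67.9794
  2        36.25        31.8703        63.7406         191.2219
  3       527.50       434.8504     1,304.5512       5,218.2049
  Σ                    500.7104     1,402.2815       5,477.4062
P = 500.7104.
Convexity = Σ t(t+1)·PV / [P·(1+y)²] = 5,477.4062 / (500.7104 × 1.137422) = 9.61760.

9.62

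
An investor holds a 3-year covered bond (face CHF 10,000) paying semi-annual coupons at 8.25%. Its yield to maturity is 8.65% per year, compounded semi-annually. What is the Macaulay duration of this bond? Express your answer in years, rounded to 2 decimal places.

Periodic yield y = 0.04325. Discount each cash flow and weight by its period:
  t   CF        PV=CF/(1+0.04325)^t    t·PV
  1       412.50       395.3990       395.3990
  2       412.50       379.0069       758.0139
  3       412.50       363.2945     1,089.8834
  4       412.50       348.2334     1,392.9335
  5       412.50       333.7967     1,668.9833
  6    10,412.50     8,076.5271    48,459.1625
  Σ                  9,896.2575    53,764.3756
Price P = Σ PV = 9,896.2575.
Macaulay duration = Σ(t·PV) / P = 53,764.3756 / 9,896.2575 = 5.43280 half-year periods.
In years: 5.43280 / 2 = 2.71640 years.

2.72 years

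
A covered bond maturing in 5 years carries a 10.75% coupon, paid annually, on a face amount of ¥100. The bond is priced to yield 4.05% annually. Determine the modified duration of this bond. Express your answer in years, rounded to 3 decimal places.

Periodic yield y = 0.0405. First find Macaulay duration:
  t   CF        PV=CF/(1+0.0405)^t    t·PV
  1        10.75        10.3316        10.3316
  2        10.75         9.9294        19.8589
  3        10.75         9.5429        28.6288
  4        10.75         9.1715        36.6860
  5       110.75        90.8099       454.0496
  Σ                    129.7854       549.5549
P = 129.7854; Macaulay duration = 549.5549 / 129.7854 = 4.23434 years.
Modified duration = D_Mac / (1 + y) = 4.23434 / 1.0405 = 4.06952 years.

4.070 years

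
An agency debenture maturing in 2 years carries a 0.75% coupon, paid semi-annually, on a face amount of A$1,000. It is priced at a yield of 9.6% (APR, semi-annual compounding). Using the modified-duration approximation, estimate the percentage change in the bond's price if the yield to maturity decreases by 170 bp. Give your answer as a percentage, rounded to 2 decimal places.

+3.22%

Periodic yield y = 0.048. Modified duration first:
  t   CF        PV=CF/(1+0.048)^t    t·PV
  1         3.75         3.5782         3.5782
  2         3.75         3.4144         6.8287
  3         3.75         3.2580         9.7739
  4     1,003.75       832.1094     3,328.4376
  Σ                    842.3600     3,348.6185
P = 842.3600; D_Mac = 3.97528 half-year periods = 1.98764 yrs; D_mod = 1.98764/(1+0.048) = 1.89660 yrs.
ΔP/P ≈ -D_mod · Δy = -1.89660 × (-0.017) = +0.032242 = +3.2242%.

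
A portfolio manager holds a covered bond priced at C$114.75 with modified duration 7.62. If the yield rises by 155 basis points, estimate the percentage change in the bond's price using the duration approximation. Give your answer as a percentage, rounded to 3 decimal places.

-11.811%

Duration approximation: ΔP/P ≈ -D_mod · Δy = -7.62 × (+0.0155) = -0.118110.
As a percentage: -11.8110%.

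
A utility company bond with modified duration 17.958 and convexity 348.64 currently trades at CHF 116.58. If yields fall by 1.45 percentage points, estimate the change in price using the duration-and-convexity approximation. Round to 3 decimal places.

+CHF 34.629

Duration effect: -D_mod·Δy = -17.958 × (-0.0145) = +0.260391
Convexity effect: ½·C·(Δy)² = 0.5 × 348.64 × (-0.0145)² = +0.03665078
ΔP/P ≈ +0.260391 + 0.03665078 = +0.29704178
ΔP ≈ 116.58 × (+0.29704178) = +34.6291307124.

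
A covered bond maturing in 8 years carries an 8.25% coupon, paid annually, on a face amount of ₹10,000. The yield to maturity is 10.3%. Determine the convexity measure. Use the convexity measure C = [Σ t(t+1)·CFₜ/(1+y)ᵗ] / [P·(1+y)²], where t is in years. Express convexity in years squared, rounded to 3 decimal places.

40.324

With y = 0.103:
  t   CF        PV=CF/(1+0.103)^t    t·PV        t(t+1)·PV
  1       825.00       747.9601       747.9601       1,495.9202
  2       825.00       678.1143     1,356.2287       4,068.6860
  3       825.00       614.7909     1,844.3726       7,377.4905
  4       825.00       557.3807     2,229.5227      11,147.6133
  5       825.00       505.3315     2,526.6576      15,159.9455
  6       825.00       458.1428     2,748.8569      19,241.9980
  7       825.00       415.3607     2,907.5246      23,260.1970
  8    10,825.00     4,941.1018    39,528.8148     355,759.3328
  Σ                  8,918.1828    53,889.9379     437,511.1832
P = 8,918.1828.
Convexity = Σ t(t+1)·PV / [P·(1+y)²] = 437,511.1832 / (8,918.1828 × 1.216609) = 40.32383.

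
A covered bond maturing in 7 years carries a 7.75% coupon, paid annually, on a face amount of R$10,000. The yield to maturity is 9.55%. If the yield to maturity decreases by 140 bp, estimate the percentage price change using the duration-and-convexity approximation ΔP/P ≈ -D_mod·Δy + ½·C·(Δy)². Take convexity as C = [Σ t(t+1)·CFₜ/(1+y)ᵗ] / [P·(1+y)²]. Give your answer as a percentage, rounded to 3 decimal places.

With y = 0.0955:
  t   CF        PV=CF/(1+0.0955)^t    t·PV        t(t+1)·PV
  1       775.00       707.4395       707.4395       1,414.8791
  2       775.00       645.7686     1,291.5372       3,874.6117
  3       775.00       589.4739     1,768.4216       7,073.6864
  4       775.00       538.0866     2,152.3464      10,761.7320
  5       775.00       491.1790     2,455.8950      14,735.3701
  6       775.00       448.3606     2,690.1634      18,831.1439
  7    10,775.00     5,690.2403    39,831.6820     318,653.4556
  Σ                  9,110.5485    50,897.4851     375,344.8787
P = 9,110.5485; D_Mac = 5.58665 yrs; D_mod = 5.09964 yrs; C = 34.32900.
Duration effect: -5.09964 × (-0.014) = +0.071395
Convexity effect: 0.5 × 34.32900 × (-0.014)² = +0.0033642
ΔP/P ≈ +0.071395 + 0.0033642 = +0.074759 = +7.4759%.

+7.476%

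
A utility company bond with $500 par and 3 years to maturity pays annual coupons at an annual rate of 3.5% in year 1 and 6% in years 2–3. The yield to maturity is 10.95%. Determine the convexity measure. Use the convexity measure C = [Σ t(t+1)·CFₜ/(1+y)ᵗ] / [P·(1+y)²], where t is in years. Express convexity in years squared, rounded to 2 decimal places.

With y = 0.1095:
  t   CF        PV=CF/(1+0.1095)^t    t·PV        t(t+1)·PV
  1        17.50        15.7729        15.7729          31.5457
  2        30.00        24.3706        48.7412         146.2237
  3       530.00       388.0556     1,164.1668       4,656.6671
  Σ                    428.1991     1,228.6809       4,834.4366
P = 428.1991.
Convexity = Σ t(t+1)·PV / [P·(1+y)²] = 4,834.4366 / (428.1991 × 1.230990) = 9.17161.

9.17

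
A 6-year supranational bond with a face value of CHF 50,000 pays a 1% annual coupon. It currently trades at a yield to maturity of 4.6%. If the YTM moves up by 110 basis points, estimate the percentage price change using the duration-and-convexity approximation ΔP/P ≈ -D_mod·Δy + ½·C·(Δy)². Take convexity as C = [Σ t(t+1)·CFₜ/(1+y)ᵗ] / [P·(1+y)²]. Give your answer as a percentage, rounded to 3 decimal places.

With y = 0.046:
  t   CF        PV=CF/(1+0.046)^t    t·PV        t(t+1)·PV
  1       500.00       478.0115       478.0115         956.0229
  2       500.00       456.9899       913.9799       2,741.9396
  3       500.00       436.8929     1,310.6786       5,242.7144
  4       500.00       417.6796     1,670.7184       8,353.5920
  5       500.00       399.3113     1,996.5564      11,979.3385
  6    50,500.00    38,556.8256   231,340.9535   1,619,386.6748
  Σ                 40,745.7107   237,710.8983   1,648,660.2822
P = 40,745.7107; D_Mac = 5.83401 yrs; D_mod = 5.57745 yrs; C = 36.98162.
Duration effect: -5.57745 × (+0.011) = -0.061352
Convexity effect: 0.5 × 36.98162 × (0.011)² = +0.0022374
ΔP/P ≈ -0.061352 + 0.0022374 = -0.059115 = -5.9115%.

-5.911%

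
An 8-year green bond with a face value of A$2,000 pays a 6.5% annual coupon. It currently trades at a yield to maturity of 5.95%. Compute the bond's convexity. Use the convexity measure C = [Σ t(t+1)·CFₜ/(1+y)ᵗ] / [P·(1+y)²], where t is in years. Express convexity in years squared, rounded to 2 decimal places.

With y = 0.0595:
  t   CF        PV=CF/(1+0.0595)^t    t·PV        t(t+1)·PV
  1       130.00       122.6994       122.6994         245.3988
  2       130.00       115.8088       231.6175         694.8526
  3       130.00       109.3051       327.9153       1,311.6613
  4       130.00       103.1667       412.6668       2,063.3339
  5       130.00        97.3730       486.8650       2,921.1900
  6       130.00        91.9047       551.4280       3,859.9962
  7       130.00        86.7434       607.2041       4,857.6325
  8     2,130.00     1,341.4420    10,731.5364      96,583.8274
  Σ                  2,068.4431    13,471.9325     112,537.8926
P = 2,068.4431.
Convexity = Σ t(t+1)·PV / [P·(1+y)²] = 112,537.8926 / (2,068.4431 × 1.122540) = 48.46780.

48.47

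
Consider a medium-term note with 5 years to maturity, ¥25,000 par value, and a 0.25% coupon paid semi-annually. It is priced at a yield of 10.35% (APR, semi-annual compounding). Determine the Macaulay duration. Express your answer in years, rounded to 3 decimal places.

Periodic yield y = 0.05175. Discount each cash flow and weight by its period:
  t   CF        PV=CF/(1+0.05175)^t    t·PV
  1        31.25        29.7124        29.7124
  2        31.25        28.2504        56.5008
  3        31.25        26.8604        80.5812
  4        31.25        25.5388       102.1551
  5        31.25        24.2822       121.4108
  6        31.25        23.0874       138.5244
  7        31.25        21.9514       153.6599
  8        31.25        20.8713       166.9705
  9        31.25        19.8444       178.5993
  10   25,031.25    15,113.2314   151,132.3136
  Σ                 15,333.6300   152,160.4281
Price P = Σ PV = 15,333.6300.
Macaulay duration = Σ(t·PV) / P = 152,160.4281 / 15,333.6300 = 9.92331 half-year periods.
In years: 9.92331 / 2 = 4.96166 years.

4.962 years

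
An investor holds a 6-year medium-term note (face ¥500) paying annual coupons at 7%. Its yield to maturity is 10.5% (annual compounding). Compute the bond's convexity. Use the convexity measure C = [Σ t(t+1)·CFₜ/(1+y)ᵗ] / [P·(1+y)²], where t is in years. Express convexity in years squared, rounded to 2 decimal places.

With y = 0.105:
  t   CF        PV=CF/(1+0.105)^t    t·PV        t(t+1)·PV
  1        35.00        31.6742        31.6742          63.3484
  2        35.00        28.6644        57.3289         171.9867
  3        35.00        25.9407        77.8220         311.2881
  4        35.00        23.4757        93.9029         469.5144
  5        35.00        21.2450       106.2250         637.3499
  6       535.00       293.8868     1,763.3209      12,343.2466
  Σ                    424.8869     2,130.2739      13,996.7340
P = 424.8869.
Convexity = Σ t(t+1)·PV / [P·(1+y)²] = 13,996.7340 / (424.8869 × 1.221025) = 26.97919.

26.98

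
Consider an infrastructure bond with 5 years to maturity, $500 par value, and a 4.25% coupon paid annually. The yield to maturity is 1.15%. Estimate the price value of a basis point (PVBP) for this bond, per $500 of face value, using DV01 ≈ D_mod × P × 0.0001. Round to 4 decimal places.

$0.2636

Periodic yield y = 0.0115.
  t   CF        PV=CF/(1+0.0115)^t    t·PV
  1        21.25        21.0084        21.0084
  2        21.25        20.7696        41.5391
  3        21.25        20.5334        61.6003
  4        21.25        20.3000        81.1999
  5       521.25       492.2850     2,461.4252
  Σ                    574.8964     2,666.7728
P = 574.8964; D_Mac = 4.63870 yrs; D_mod = 4.58596 yrs.
DV01 ≈ 4.58596 × 574.8964 × 0.0001 = 0.263645.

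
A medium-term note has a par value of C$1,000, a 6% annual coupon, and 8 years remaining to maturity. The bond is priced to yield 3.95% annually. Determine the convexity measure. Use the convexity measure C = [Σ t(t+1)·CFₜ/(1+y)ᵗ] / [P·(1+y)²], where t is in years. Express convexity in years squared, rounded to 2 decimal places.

With y = 0.0395:
  t   CF        PV=CF/(1+0.0395)^t    t·PV        t(t+1)·PV
  1        60.00        57.7201        57.7201         115.4401
  2        60.00        55.5268       111.0535         333.1605
  3        60.00        53.4168       160.2504         641.0015
  4        60.00        51.3870       205.5480       1,027.7400
  5        60.00        49.4343       247.1717       1,483.0303
  6        60.00        47.5559       285.3353       1,997.3473
  7        60.00        45.7488       320.2417       2,561.9333
  8     1,060.00       777.5170     6,220.1363      55,981.2269
  Σ                  1,138.3067     7,607.4570      64,140.8799
P = 1,138.3067.
Convexity = Σ t(t+1)·PV / [P·(1+y)²] = 64,140.8799 / (1,138.3067 × 1.080560) = 52.14668.

52.15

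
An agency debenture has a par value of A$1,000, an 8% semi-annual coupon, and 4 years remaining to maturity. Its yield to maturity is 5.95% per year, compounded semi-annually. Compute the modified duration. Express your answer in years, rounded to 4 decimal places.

3.4193 years

Periodic yield y = 0.02975. First find Macaulay duration:
  t   CF        PV=CF/(1+0.02975)^t    t·PV
  1        40.00        38.8444        38.8444
  2        40.00        37.7221        75.4443
  3        40.00        36.6323       109.8970
  4        40.00        35.5740       142.2960
  5        40.00        34.5463       172.7313
  6        40.00        33.5482       201.2892
  7        40.00        32.5790       228.0528
  8     1,040.00       822.5815     6,580.6519
  Σ                  1,072.0278     7,549.2069
P = 1,072.0278; Macaulay duration = 7,549.2069 / 1,072.0278 = 7.04199 half-year periods = 3.52099 years.
Modified duration = D_Mac / (1 + y) = 3.52099 / 1.02975 = 3.41927 years.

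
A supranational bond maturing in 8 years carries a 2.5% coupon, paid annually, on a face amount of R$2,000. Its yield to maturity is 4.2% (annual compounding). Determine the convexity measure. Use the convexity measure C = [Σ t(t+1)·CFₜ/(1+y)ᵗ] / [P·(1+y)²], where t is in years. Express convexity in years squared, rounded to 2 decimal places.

58.66

With y = 0.042:
  t   CF        PV=CF/(1+0.042)^t    t·PV        t(t+1)·PV
  1        50.00        47.9846        47.9846          95.9693
  2        50.00        46.0505        92.1010         276.3031
  3        50.00        44.1944       132.5831         530.3323
  4        50.00        42.4130       169.6521         848.2603
  5        50.00        40.7035       203.5173       1,221.1040
  6        50.00        39.0628       234.3770       1,640.6388
  7        50.00        37.4883       262.4182       2,099.3459
  8     2,050.00     1,475.0682    11,800.5458     106,204.9126
  Σ                  1,772.9654    12,943.1792     112,916.8663
P = 1,772.9654.
Convexity = Σ t(t+1)·PV / [P·(1+y)²] = 112,916.8663 / (1,772.9654 × 1.085764) = 58.65744.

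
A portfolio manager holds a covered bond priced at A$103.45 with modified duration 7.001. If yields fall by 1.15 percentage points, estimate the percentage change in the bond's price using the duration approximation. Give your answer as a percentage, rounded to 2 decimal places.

+8.05%

Duration approximation: ΔP/P ≈ -D_mod · Δy = -7.001 × (-0.0115) = +0.0805115.
As a percentage: +8.05115%.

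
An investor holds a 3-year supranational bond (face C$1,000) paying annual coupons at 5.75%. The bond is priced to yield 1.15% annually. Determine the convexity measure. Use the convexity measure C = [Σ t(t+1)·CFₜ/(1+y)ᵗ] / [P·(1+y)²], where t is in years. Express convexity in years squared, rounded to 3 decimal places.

With y = 0.0115:
  t   CF        PV=CF/(1+0.0115)^t    t·PV        t(t+1)·PV
  1        57.50        56.8463        56.8463         113.6925
  2        57.50        56.2000       112.3999         337.1998
  3     1,057.50     1,021.8396     3,065.5187      12,262.0748
  Σ                  1,134.8858     3,234.7649      12,712.9671
P = 1,134.8858.
Convexity = Σ t(t+1)·PV / [P·(1+y)²] = 12,712.9671 / (1,134.8858 × 1.023132) = 10.94871.

10.949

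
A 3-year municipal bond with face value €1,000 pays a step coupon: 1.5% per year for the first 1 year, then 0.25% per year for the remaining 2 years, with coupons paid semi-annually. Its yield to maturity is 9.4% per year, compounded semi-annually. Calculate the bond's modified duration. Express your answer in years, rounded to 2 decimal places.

2.82 years

Periodic yield y = 0.047. First find Macaulay duration:
  t   CF        PV=CF/(1+0.047)^t    t·PV
  1         7.50         7.1633         7.1633
  2         7.50         6.8418        13.6835
  3         1.25         1.0891         3.2673
  4         1.25         1.0402         4.1609
  5         1.25         0.9935         4.9676
  6     1,001.25       760.0855     4,560.5129
  Σ                    777.2134     4,593.7555
P = 777.2134; Macaulay duration = 4,593.7555 / 777.2134 = 5.91055 half-year periods = 2.95527 years.
Modified duration = D_Mac / (1 + y) = 2.95527 / 1.047 = 2.82261 years.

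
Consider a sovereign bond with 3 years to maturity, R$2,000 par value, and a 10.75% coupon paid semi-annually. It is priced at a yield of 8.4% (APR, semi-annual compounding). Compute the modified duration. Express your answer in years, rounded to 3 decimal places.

2.547 years

Periodic yield y = 0.042. First find Macaulay duration:
  t   CF        PV=CF/(1+0.042)^t    t·PV
  1       107.50       103.1670       103.1670
  2       107.50        99.0086       198.0172
  3       107.50        95.0179       285.0536
  4       107.50        91.1880       364.7519
  5       107.50        87.5125       437.5623
  6     2,107.50     1,646.4982     9,878.9894
  Σ                  2,122.3922    11,267.5415
P = 2,122.3922; Macaulay duration = 11,267.5415 / 2,122.3922 = 5.30889 half-year periods = 2.65444 years.
Modified duration = D_Mac / (1 + y) = 2.65444 / 1.042 = 2.54745 years.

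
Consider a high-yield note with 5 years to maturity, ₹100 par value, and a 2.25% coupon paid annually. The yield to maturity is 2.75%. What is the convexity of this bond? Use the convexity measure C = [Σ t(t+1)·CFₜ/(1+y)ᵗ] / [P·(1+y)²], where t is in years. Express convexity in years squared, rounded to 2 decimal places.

26.77

With y = 0.0275:
  t   CF        PV=CF/(1+0.0275)^t    t·PV        t(t+1)·PV
  1         2.25         2.1898         2.1898           4.3796
  2         2.25         2.1312         4.2623          12.7870
  3         2.25         2.0741         6.2224          24.8896
  4         2.25         2.0186         8.0745          40.3725
  5       102.25        89.2800       446.4000       2,678.3999
  Σ                     97.6937       467.1490       2,760.8286
P = 97.6937.
Convexity = Σ t(t+1)·PV / [P·(1+y)²] = 2,760.8286 / (97.6937 × 1.055756) = 26.76758.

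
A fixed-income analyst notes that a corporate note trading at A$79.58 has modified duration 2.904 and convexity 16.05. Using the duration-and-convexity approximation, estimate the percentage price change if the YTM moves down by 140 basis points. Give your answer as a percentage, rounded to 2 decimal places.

Duration effect: -D_mod·Δy = -2.904 × (-0.014) = +0.040656
Convexity effect: ½·C·(Δy)² = 0.5 × 16.05 × (-0.014)² = +0.0015729
ΔP/P ≈ +0.040656 + 0.0015729 = +0.0422289
= +4.22289%.

+4.22%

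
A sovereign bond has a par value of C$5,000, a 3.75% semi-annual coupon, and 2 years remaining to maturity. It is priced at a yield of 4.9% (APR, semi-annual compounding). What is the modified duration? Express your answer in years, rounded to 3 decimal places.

1.898 years

Periodic yield y = 0.0245. First find Macaulay duration:
  t   CF        PV=CF/(1+0.0245)^t    t·PV
  1        93.75        91.5081        91.5081
  2        93.75        89.3197       178.6394
  3        93.75        87.1837       261.5512
  4     5,093.75     4,623.7014    18,494.8054
  Σ                  4,891.7128    19,026.5041
P = 4,891.7128; Macaulay duration = 19,026.5041 / 4,891.7128 = 3.88954 half-year periods = 1.94477 years.
Modified duration = D_Mac / (1 + y) = 1.94477 / 1.0245 = 1.89826 years.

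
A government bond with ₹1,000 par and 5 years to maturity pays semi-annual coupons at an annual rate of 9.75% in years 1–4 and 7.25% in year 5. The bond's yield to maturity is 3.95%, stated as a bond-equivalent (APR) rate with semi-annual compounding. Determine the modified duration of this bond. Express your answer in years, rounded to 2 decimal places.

4.10 years

Periodic yield y = 0.01975. First find Macaulay duration:
  t   CF        PV=CF/(1+0.01975)^t    t·PV
  1        48.75        47.8058        47.8058
  2        48.75        46.8800        93.7599
  3        48.75        45.9720       137.9160
  4        48.75        45.0816       180.3266
  5        48.75        44.2085       221.0426
  6        48.75        43.3523       260.1139
  7        48.75        42.5127       297.5889
  8        48.75        41.6893       333.5146
  9        36.25        30.3994       273.5943
  10    1,036.25       852.1723     8,521.7228
  Σ                  1,240.0740    10,367.3855
P = 1,240.0740; Macaulay duration = 10,367.3855 / 1,240.0740 = 8.36030 half-year periods = 4.18015 years.
Modified duration = D_Mac / (1 + y) = 4.18015 / 1.01975 = 4.09919 years.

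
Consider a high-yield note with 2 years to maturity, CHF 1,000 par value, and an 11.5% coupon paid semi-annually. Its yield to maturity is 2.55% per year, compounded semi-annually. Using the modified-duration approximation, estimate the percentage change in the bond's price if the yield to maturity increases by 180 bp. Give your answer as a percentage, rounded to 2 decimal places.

Periodic yield y = 0.01275. Modified duration first:
  t   CF        PV=CF/(1+0.01275)^t    t·PV
  1        57.50        56.7761        56.7761
  2        57.50        56.0613       112.1226
  3        57.50        55.3555       166.0666
  4     1,057.50     1,005.2437     4,020.9749
  Σ                  1,173.4367     4,355.9402
P = 1,173.4367; D_Mac = 3.71212 half-year periods = 1.85606 yrs; D_mod = 1.85606/(1+0.01275) = 1.83269 yrs.
ΔP/P ≈ -D_mod · Δy = -1.83269 × (+0.018) = -0.032988 = -3.2988%.

-3.30%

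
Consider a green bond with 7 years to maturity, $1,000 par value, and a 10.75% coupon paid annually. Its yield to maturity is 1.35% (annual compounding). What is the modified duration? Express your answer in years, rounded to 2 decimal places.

Periodic yield y = 0.0135. First find Macaulay duration:
  t   CF        PV=CF/(1+0.0135)^t    t·PV
  1       107.50       106.0681       106.0681
  2       107.50       104.6552       209.3105
  3       107.50       103.2612       309.7836
  4       107.50       101.8858       407.5430
  5       107.50       100.5286       502.6431
  6       107.50        99.1896       595.1373
  7     1,107.50     1,008.2714     7,057.9000
  Σ                  1,623.8599     9,188.3856
P = 1,623.8599; Macaulay duration = 9,188.3856 / 1,623.8599 = 5.65836 years.
Modified duration = D_Mac / (1 + y) = 5.65836 / 1.0135 = 5.58299 years.

5.58 years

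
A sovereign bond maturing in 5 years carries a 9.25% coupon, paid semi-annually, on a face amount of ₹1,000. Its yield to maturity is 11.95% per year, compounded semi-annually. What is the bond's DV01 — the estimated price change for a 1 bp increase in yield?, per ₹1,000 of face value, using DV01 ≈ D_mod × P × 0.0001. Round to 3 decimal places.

Periodic yield y = 0.05975.
  t   CF        PV=CF/(1+0.05975)^t    t·PV
  1        46.25        43.6424        43.6424
  2        46.25        41.1818        82.3635
  3        46.25        38.8599       116.5796
  4        46.25        36.6689       146.6757
  5        46.25        34.6015       173.0074
  6        46.25        32.6506       195.9036
  7        46.25        30.8097       215.6680
  8        46.25        29.0726       232.5810
  9        46.25        27.4335       246.9013
  10    1,046.25       585.6002     5,856.0020
  Σ                    900.5210     7,309.3246
P = 900.5210; D_Mac = 8.11677 half-year periods = 4.05839 yrs; D_mod = 3.82957 yrs.
DV01 ≈ 3.82957 × 900.5210 × 0.0001 = 0.344861.

₹0.345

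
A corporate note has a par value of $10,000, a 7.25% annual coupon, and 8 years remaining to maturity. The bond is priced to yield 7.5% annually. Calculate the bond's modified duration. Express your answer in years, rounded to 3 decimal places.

Periodic yield y = 0.075. First find Macaulay duration:
  t   CF        PV=CF/(1+0.075)^t    t·PV
  1       725.00       674.4186       674.4186
  2       725.00       627.3661     1,254.7323
  3       725.00       583.5964     1,750.7892
  4       725.00       542.8804     2,171.5215
  5       725.00       505.0050     2,525.0250
  6       725.00       469.7721     2,818.6326
  7       725.00       436.9973     3,058.9811
  8    10,725.00     6,013.5315    48,108.2516
  Σ                  9,853.5674    62,362.3521
P = 9,853.5674; Macaulay duration = 62,362.3521 / 9,853.5674 = 6.32891 years.
Modified duration = D_Mac / (1 + y) = 6.32891 / 1.075 = 5.88736 years.

5.887 years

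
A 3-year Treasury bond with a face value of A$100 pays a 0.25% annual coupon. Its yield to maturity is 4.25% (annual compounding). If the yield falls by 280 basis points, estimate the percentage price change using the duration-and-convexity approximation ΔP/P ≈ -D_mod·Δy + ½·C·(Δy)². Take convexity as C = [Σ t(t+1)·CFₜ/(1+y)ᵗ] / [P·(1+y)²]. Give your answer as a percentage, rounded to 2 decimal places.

+8.47%

With y = 0.0425:
  t   CF        PV=CF/(1+0.0425)^t    t·PV        t(t+1)·PV
  1         0.25         0.2398         0.2398           0.4796
  2         0.25         0.2300         0.4601           1.3802
  3       100.25        88.4823       265.4468       1,061.7871
  Σ                     88.9521       266.1466       1,063.6469
P = 88.9521; D_Mac = 2.99202 yrs; D_mod = 2.87005 yrs; C = 11.00244.
Duration effect: -2.87005 × (-0.028) = +0.080361
Convexity effect: 0.5 × 11.00244 × (-0.028)² = +0.0043130
ΔP/P ≈ +0.080361 + 0.0043130 = +0.084674 = +8.4674%.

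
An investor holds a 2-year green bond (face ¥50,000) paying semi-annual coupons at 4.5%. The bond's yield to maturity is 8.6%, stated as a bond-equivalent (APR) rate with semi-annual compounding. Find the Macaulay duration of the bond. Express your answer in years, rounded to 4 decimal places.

1.9320 years

Periodic yield y = 0.043. Discount each cash flow and weight by its period:
  t   CF        PV=CF/(1+0.043)^t    t·PV
  1     1,125.00     1,078.6194     1,078.6194
  2     1,125.00     1,034.1509     2,068.3018
  3     1,125.00       991.5157     2,974.5471
  4    51,125.00    43,201.2275   172,804.9102
  Σ                 46,305.5135   178,926.3784
Price P = Σ PV = 46,305.5135.
Macaulay duration = Σ(t·PV) / P = 178,926.3784 / 46,305.5135 = 3.86404 half-year periods.
In years: 3.86404 / 2 = 1.93202 years.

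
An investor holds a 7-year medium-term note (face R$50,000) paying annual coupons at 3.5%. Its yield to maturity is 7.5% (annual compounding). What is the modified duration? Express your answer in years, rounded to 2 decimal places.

Periodic yield y = 0.075. First find Macaulay duration:
  t   CF        PV=CF/(1+0.075)^t    t·PV
  1     1,750.00     1,627.9070     1,627.9070
  2     1,750.00     1,514.3321     3,028.6641
  3     1,750.00     1,408.6810     4,226.0430
  4     1,750.00     1,310.4009     5,241.6037
  5     1,750.00     1,218.9776     6,094.8880
  6     1,750.00     1,133.9327     6,803.5959
  7    51,750.00    31,192.5661   218,347.9629
  Σ                 39,406.7974   245,370.6646
P = 39,406.7974; Macaulay duration = 245,370.6646 / 39,406.7974 = 6.22661 years.
Modified duration = D_Mac / (1 + y) = 6.22661 / 1.075 = 5.79219 years.

5.79 years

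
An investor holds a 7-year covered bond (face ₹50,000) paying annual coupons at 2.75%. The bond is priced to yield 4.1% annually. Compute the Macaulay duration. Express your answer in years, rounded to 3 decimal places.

6.435 years

Periodic yield y = 0.041. Discount each cash flow and weight by its year:
  t   CF        PV=CF/(1+0.041)^t    t·PV
  1     1,375.00     1,320.8453     1,320.8453
  2     1,375.00     1,268.8236     2,537.6471
  3     1,375.00     1,218.8507     3,656.5521
  4     1,375.00     1,170.8460     4,683.3840
  5     1,375.00     1,124.7320     5,623.6600
  6     1,375.00     1,080.4342     6,482.6052
  7    51,375.00    38,779.0110   271,453.0767
  Σ                 45,963.5428   295,757.7704
Price P = Σ PV = 45,963.5428.
Macaulay duration = Σ(t·PV) / P = 295,757.7704 / 45,963.5428 = 6.43462 years.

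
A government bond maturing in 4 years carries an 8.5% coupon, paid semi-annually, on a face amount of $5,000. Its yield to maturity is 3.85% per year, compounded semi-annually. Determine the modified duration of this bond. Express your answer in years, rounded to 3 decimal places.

3.453 years

Periodic yield y = 0.01925. First find Macaulay duration:
  t   CF        PV=CF/(1+0.01925)^t    t·PV
  1       212.50       208.4866       208.4866
  2       212.50       204.5491       409.0981
  3       212.50       200.6859       602.0576
  4       212.50       196.8956       787.5825
  5       212.50       193.1770       965.8848
  6       212.50       189.5285     1,137.1712
  7       212.50       185.9490     1,301.6431
  8     5,212.50     4,475.0749    35,800.5991
  Σ                  5,854.3466    41,212.5231
P = 5,854.3466; Macaulay duration = 41,212.5231 / 5,854.3466 = 7.03965 half-year periods = 3.51982 years.
Modified duration = D_Mac / (1 + y) = 3.51982 / 1.01925 = 3.45335 years.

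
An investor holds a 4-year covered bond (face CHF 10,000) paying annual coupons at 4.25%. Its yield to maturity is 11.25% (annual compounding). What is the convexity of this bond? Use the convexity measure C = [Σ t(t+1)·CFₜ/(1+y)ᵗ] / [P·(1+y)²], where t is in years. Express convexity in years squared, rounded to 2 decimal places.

14.70

With y = 0.1125:
  t   CF        PV=CF/(1+0.1125)^t    t·PV        t(t+1)·PV
  1       425.00       382.0225       382.0225         764.0449
  2       425.00       343.3910       686.7820       2,060.3459
  3       425.00       308.6661       925.9982       3,703.9927
  4    10,425.00     6,805.7499    27,222.9996     136,114.9979
  Σ                  7,839.8294    29,217.8022     142,643.3814
P = 7,839.8294.
Convexity = Σ t(t+1)·PV / [P·(1+y)²] = 142,643.3814 / (7,839.8294 × 1.237656) = 14.70094.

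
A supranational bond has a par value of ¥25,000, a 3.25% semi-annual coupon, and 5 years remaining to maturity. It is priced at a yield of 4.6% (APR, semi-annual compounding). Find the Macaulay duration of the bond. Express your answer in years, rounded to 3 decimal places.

Periodic yield y = 0.023. Discount each cash flow and weight by its period:
  t   CF        PV=CF/(1+0.023)^t    t·PV
  1       406.25       397.1163       397.1163
  2       406.25       388.1880       776.3760
  3       406.25       379.4604     1,138.3812
  4       406.25       370.9290     1,483.7162
  5       406.25       362.5895     1,812.9474
  6       406.25       354.4374     2,126.6245
  7       406.25       346.4686     2,425.2805
  8       406.25       338.6790     2,709.4322
  9       406.25       331.0645     2,979.5809
  10   25,406.25    20,238.7754   202,387.7537
  Σ                 23,507.7083   218,237.2090
Price P = Σ PV = 23,507.7083.
Macaulay duration = Σ(t·PV) / P = 218,237.2090 / 23,507.7083 = 9.28364 half-year periods.
In years: 9.28364 / 2 = 4.64182 years.

4.642 years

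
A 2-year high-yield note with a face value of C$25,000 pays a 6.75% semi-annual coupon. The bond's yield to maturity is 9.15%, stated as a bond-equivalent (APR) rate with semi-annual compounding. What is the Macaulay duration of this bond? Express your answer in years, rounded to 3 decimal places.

1.902 years

Periodic yield y = 0.04575. Discount each cash flow and weight by its period:
  t   CF        PV=CF/(1+0.04575)^t    t·PV
  1       843.75       806.8372       806.8372
  2       843.75       771.5393     1,543.0786
  3       843.75       737.7856     2,213.3568
  4    25,843.75    21,609.4662    86,437.8646
  Σ                 23,925.6282    91,001.1372
Price P = Σ PV = 23,925.6282.
Macaulay duration = Σ(t·PV) / P = 91,001.1372 / 23,925.6282 = 3.80350 half-year periods.
In years: 3.80350 / 2 = 1.90175 years.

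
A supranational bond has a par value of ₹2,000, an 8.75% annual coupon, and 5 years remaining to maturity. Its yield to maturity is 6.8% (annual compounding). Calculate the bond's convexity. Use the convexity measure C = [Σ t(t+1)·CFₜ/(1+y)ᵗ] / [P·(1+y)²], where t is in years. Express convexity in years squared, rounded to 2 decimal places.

With y = 0.068:
  t   CF        PV=CF/(1+0.068)^t    t·PV        t(t+1)·PV
  1       175.00       163.8577       163.8577         327.7154
  2       175.00       153.4248       306.8496         920.5488
  3       175.00       143.6562       430.9685       1,723.8741
  4       175.00       134.5095       538.0381       2,690.1905
  5     2,175.00     1,565.3195     7,826.5975      46,959.5853
  Σ                  2,160.7677     9,266.3114      52,621.9139
P = 2,160.7677.
Convexity = Σ t(t+1)·PV / [P·(1+y)²] = 52,621.9139 / (2,160.7677 × 1.140624) = 21.35089.

21.35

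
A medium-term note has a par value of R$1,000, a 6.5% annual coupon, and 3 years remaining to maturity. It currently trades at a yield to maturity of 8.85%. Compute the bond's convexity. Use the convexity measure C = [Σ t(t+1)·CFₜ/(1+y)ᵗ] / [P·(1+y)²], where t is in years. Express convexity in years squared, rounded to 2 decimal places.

9.30

With y = 0.0885:
  t   CF        PV=CF/(1+0.0885)^t    t·PV        t(t+1)·PV
  1        65.00        59.7152        59.7152         119.4304
  2        65.00        54.8601       109.7202         329.1605
  3     1,065.00       825.7799     2,477.3397       9,909.3588
  Σ                    940.3552     2,646.7751      10,357.9497
P = 940.3552.
Convexity = Σ t(t+1)·PV / [P·(1+y)²] = 10,357.9497 / (940.3552 × 1.184832) = 9.29662.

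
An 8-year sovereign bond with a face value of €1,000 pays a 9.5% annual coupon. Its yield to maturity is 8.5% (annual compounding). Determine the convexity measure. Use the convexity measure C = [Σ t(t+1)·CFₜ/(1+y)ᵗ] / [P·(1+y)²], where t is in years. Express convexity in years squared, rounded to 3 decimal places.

With y = 0.085:
  t   CF        PV=CF/(1+0.085)^t    t·PV        t(t+1)·PV
  1        95.00        87.5576        87.5576         175.1152
  2        95.00        80.6983       161.3965         484.1895
  3        95.00        74.3763       223.1288         892.5152
  4        95.00        68.5496       274.1982       1,370.9911
  5        95.00        63.1793       315.8966       1,895.3795
  6        95.00        58.2298       349.3787       2,445.6509
  7        95.00        53.6680       375.6760       3,005.4082
  8     1,095.00       570.1330     4,561.0644      41,049.5793
  Σ                  1,056.3918     6,348.2968      51,318.8289
P = 1,056.3918.
Convexity = Σ t(t+1)·PV / [P·(1+y)²] = 51,318.8289 / (1,056.3918 × 1.177225) = 41.26599.

41.266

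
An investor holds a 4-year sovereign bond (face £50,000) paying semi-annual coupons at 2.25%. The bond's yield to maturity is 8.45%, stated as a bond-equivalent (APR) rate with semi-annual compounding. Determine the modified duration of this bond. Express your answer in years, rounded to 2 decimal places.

Periodic yield y = 0.04225. First find Macaulay duration:
  t   CF        PV=CF/(1+0.04225)^t    t·PV
  1       562.50       539.6978       539.6978
  2       562.50       517.8199     1,035.6398
  3       562.50       496.8289     1,490.4866
  4       562.50       476.6888     1,906.7550
  5       562.50       457.3651     2,286.8254
  6       562.50       438.8247     2,632.9484
  7       562.50       421.0360     2,947.2518
  8    50,562.50    36,312.2624   290,498.0995
  Σ                 39,660.5235   303,337.7044
P = 39,660.5235; Macaulay duration = 303,337.7044 / 39,660.5235 = 7.64835 half-year periods = 3.82418 years.
Modified duration = D_Mac / (1 + y) = 3.82418 / 1.04225 = 3.66915 years.

3.67 years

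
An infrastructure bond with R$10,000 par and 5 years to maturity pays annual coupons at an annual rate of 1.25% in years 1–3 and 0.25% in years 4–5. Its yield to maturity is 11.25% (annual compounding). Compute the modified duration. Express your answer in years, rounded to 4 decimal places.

4.3567 years

Periodic yield y = 0.1125. First find Macaulay duration:
  t   CF        PV=CF/(1+0.1125)^t    t·PV
  1       125.00       112.3596       112.3596
  2       125.00       100.9973       201.9947
  3       125.00        90.7841       272.3524
  4        25.00        16.3207        65.2830
  5    10,025.00     5,882.8027    29,414.0135
  Σ                  6,203.2645    30,066.0031
P = 6,203.2645; Macaulay duration = 30,066.0031 / 6,203.2645 = 4.84680 years.
Modified duration = D_Mac / (1 + y) = 4.84680 / 1.1125 = 4.35668 years.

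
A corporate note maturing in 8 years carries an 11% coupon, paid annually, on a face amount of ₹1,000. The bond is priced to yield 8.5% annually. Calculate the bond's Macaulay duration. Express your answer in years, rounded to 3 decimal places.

5.866 years

Periodic yield y = 0.085. Discount each cash flow and weight by its year:
  t   CF        PV=CF/(1+0.085)^t    t·PV
  1       110.00       101.3825       101.3825
  2       110.00        93.4401       186.8802
  3       110.00        86.1199       258.3597
  4       110.00        79.3732       317.4927
  5       110.00        73.1550       365.7750
  6       110.00        67.4240       404.5438
  7       110.00        62.1419       434.9933
  8     1,110.00       577.9431     4,623.5447
  Σ                  1,140.9796     6,692.9717
Price P = Σ PV = 1,140.9796.
Macaulay duration = Σ(t·PV) / P = 6,692.9717 / 1,140.9796 = 5.86599 years.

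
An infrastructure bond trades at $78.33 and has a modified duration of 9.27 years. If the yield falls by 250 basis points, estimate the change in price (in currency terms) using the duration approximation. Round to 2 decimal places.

+$18.15

Duration approximation: ΔP/P ≈ -D_mod · Δy = -9.27 × (-0.025) = +0.231750.
ΔP ≈ 78.33 × (+0.231750) = +18.1529775.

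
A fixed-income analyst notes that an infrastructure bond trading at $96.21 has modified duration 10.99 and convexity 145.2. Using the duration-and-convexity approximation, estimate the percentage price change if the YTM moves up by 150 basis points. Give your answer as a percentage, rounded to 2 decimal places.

Duration effect: -D_mod·Δy = -10.99 × (+0.015) = -0.164850
Convexity effect: ½·C·(Δy)² = 0.5 × 145.2 × (0.015)² = +0.0163350
ΔP/P ≈ -0.164850 + 0.0163350 = -0.148515
= -14.8515%.

-14.85%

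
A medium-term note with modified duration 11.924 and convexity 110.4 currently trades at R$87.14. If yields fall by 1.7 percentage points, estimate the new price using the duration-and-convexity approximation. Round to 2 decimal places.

Duration effect: -D_mod·Δy = -11.924 × (-0.017) = +0.202708
Convexity effect: ½·C·(Δy)² = 0.5 × 110.4 × (-0.017)² = +0.0159528
ΔP/P ≈ +0.202708 + 0.0159528 = +0.2186608
New price ≈ 87.14 × (1 + 0.2186608) = 106.194102112.

R$106.19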